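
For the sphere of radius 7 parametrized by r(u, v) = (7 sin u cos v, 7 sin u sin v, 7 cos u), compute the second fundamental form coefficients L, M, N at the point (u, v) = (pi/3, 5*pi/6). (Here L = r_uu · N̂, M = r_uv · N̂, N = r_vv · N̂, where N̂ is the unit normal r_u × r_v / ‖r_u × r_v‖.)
L = -7;  M = 0;  N = -21/4

Compute the unit normal N̂(u, v) = (sin(u)^2*cos(v)/Abs(sin(u)), sin(u)^2*sin(v)/Abs(sin(u)), sin(2*u)/(2*Abs(sin(u)))), and the second partials r_uu, r_uv, r_vv. Take dot products:
  L(u, v) = r_uu · N̂ = -7*sin(u)/Abs(sin(u)),
  M(u, v) = r_uv · N̂ = 0,
  N(u, v) = r_vv · N̂ = -7*sin(u)^3/Abs(sin(u)).
Evaluating at (u, v) = (pi/3, 5*pi/6):
  L = -7, M = 0, N = -21/4.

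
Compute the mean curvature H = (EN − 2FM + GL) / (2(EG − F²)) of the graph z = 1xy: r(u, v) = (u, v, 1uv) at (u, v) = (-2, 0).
H = 0

With E = v^2 + 1, F = u*v, G = u^2 + 1, L = 0, M = 1/sqrt(u^2 + v^2 + 1), N = 0, assemble
  H = (EN − 2FM + GL) / (2(EG − F²)) = -u*v/(u^2 + v^2 + 1)^(3/2).
At (u, v) = (-2, 0): H = 0.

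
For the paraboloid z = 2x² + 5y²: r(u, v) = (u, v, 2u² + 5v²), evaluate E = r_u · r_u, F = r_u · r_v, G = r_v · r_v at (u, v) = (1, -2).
E = 17;  F = -80;  G = 401

Partials: r_u = (1, 0, 4*u), r_v = (0, 1, 10*v). As functions of (u, v):
  E = r_u · r_u = 16*u^2 + 1,
  F = r_u · r_v = 40*u*v,
  G = r_v · r_v = 100*v^2 + 1.
Evaluating at (u, v) = (1, -2): E = 17, F = -80, G = 401.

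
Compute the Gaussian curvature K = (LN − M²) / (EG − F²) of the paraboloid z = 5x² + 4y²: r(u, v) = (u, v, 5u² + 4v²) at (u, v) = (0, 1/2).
K = 80/289

Coefficients of the first fundamental form: E = 100*u^2 + 1, F = 80*u*v, G = 64*v^2 + 1.
Coefficients of the second fundamental form: L = 10/sqrt(100*u^2 + 64*v^2 + 1), M = 0, N = 8/sqrt(100*u^2 + 64*v^2 + 1).
Assemble K = (LN − M²)/(EG − F²) = 80/(10000*u^4 + 12800*u^2*v^2 + 200*u^2 + 4096*v^4 + 128*v^2 + 1). At (u, v) = (0, 1/2): K = 80/289.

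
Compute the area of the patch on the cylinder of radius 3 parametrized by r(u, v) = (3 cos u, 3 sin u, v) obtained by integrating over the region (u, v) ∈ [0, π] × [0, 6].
Area = 18*pi

Area = ∫∫ √(EG − F²) du dv with √(EG − F²) = 3. Integrating over [0, π] × [0, 6] gives 18*pi.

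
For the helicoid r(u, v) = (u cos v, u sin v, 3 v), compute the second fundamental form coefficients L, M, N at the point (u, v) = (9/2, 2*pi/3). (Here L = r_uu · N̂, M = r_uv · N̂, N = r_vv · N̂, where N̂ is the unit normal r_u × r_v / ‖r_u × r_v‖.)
L = 0;  M = -2*sqrt(13)/13;  N = 0

Compute the unit normal N̂(u, v) = (3*sin(v)/sqrt(u^2 + 9), -3*cos(v)/sqrt(u^2 + 9), u/sqrt(u^2 + 9)), and the second partials r_uu, r_uv, r_vv. Take dot products:
  L(u, v) = r_uu · N̂ = 0,
  M(u, v) = r_uv · N̂ = -3/sqrt(u^2 + 9),
  N(u, v) = r_vv · N̂ = 0.
Evaluating at (u, v) = (9/2, 2*pi/3):
  L = 0, M = -2*sqrt(13)/13, N = 0.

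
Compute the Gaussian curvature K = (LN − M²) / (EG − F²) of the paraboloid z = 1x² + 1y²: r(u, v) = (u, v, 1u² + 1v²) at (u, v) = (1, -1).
K = 4/81

Coefficients of the first fundamental form: E = 4*u^2 + 1, F = 4*u*v, G = 4*v^2 + 1.
Coefficients of the second fundamental form: L = 2/sqrt(4*u^2 + 4*v^2 + 1), M = 0, N = 2/sqrt(4*u^2 + 4*v^2 + 1).
Assemble K = (LN − M²)/(EG − F²) = 4/(16*u^4 + 32*u^2*v^2 + 8*u^2 + 16*v^4 + 8*v^2 + 1). At (u, v) = (1, -1): K = 4/81.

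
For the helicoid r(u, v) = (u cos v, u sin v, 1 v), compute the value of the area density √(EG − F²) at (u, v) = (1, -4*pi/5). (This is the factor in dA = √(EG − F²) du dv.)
√(EG − F²)|_{(1, -4*pi/5)} = sqrt(2)

E = 1, F = 0, G = u^2 + 1, so EG − F² = u^2 + 1. Taking the positive square root: √(EG − F²) = sqrt(u^2 + 1). At (u, v) = (1, -4*pi/5): sqrt(2).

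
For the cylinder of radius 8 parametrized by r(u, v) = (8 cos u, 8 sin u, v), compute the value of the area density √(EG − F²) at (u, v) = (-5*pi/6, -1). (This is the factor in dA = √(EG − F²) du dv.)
√(EG − F²)|_{(-5*pi/6, -1)} = 8

E = 64, F = 0, G = 1, so EG − F² = 64. Taking the positive square root: √(EG − F²) = 8. At (u, v) = (-5*pi/6, -1): 8.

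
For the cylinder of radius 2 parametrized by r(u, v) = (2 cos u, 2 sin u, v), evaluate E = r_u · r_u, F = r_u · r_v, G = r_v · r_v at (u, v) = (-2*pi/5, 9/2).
E = 4;  F = 0;  G = 1

Partials: r_u = (-2*sin(u), 2*cos(u), 0), r_v = (0, 0, 1). As functions of (u, v):
  E = r_u · r_u = 4,
  F = r_u · r_v = 0,
  G = r_v · r_v = 1.
Evaluating at (u, v) = (-2*pi/5, 9/2): E = 4, F = 0, G = 1.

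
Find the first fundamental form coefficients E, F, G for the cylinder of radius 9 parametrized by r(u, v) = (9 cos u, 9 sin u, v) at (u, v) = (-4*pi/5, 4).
E = 81;  F = 0;  G = 1

Partials: r_u = (-9*sin(u), 9*cos(u), 0), r_v = (0, 0, 1). As functions of (u, v):
  E = r_u · r_u = 81,
  F = r_u · r_v = 0,
  G = r_v · r_v = 1.
Evaluating at (u, v) = (-4*pi/5, 4): E = 81, F = 0, G = 1.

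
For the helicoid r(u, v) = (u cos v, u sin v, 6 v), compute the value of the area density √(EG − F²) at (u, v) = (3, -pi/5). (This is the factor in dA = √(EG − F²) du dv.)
√(EG − F²)|_{(3, -pi/5)} = 3*sqrt(5)

E = 1, F = 0, G = u^2 + 36, so EG − F² = u^2 + 36. Taking the positive square root: √(EG − F²) = sqrt(u^2 + 36). At (u, v) = (3, -pi/5): 3*sqrt(5).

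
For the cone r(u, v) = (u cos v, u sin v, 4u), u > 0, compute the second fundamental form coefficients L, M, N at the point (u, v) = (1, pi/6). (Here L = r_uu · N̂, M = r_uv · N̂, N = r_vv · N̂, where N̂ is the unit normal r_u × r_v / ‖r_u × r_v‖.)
L = 0;  M = 0;  N = 4*sqrt(17)/17

Compute the unit normal N̂(u, v) = (-4*sqrt(17)*u*cos(v)/(17*Abs(u)), -4*sqrt(17)*u*sin(v)/(17*Abs(u)), sqrt(17)*u/(17*Abs(u))), and the second partials r_uu, r_uv, r_vv. Take dot products:
  L(u, v) = r_uu · N̂ = 0,
  M(u, v) = r_uv · N̂ = 0,
  N(u, v) = r_vv · N̂ = 4*sqrt(17)*u^2/(17*Abs(u)).
Evaluating at (u, v) = (1, pi/6):
  L = 0, M = 0, N = 4*sqrt(17)/17.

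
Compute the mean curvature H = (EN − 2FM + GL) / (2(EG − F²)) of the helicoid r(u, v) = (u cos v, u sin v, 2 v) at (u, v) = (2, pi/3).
H = 0

With E = 1, F = 0, G = u^2 + 4, L = 0, M = -2/sqrt(u^2 + 4), N = 0, assemble
  H = (EN − 2FM + GL) / (2(EG − F²)) = 0.
At (u, v) = (2, pi/3): H = 0.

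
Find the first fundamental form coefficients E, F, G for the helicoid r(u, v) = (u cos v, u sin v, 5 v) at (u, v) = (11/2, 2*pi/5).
E = 1;  F = 0;  G = 221/4

Partials: r_u = (cos(v), sin(v), 0), r_v = (-u*sin(v), u*cos(v), 5). As functions of (u, v):
  E = r_u · r_u = 1,
  F = r_u · r_v = 0,
  G = r_v · r_v = u^2 + 25.
Evaluating at (u, v) = (11/2, 2*pi/5): E = 1, F = 0, G = 221/4.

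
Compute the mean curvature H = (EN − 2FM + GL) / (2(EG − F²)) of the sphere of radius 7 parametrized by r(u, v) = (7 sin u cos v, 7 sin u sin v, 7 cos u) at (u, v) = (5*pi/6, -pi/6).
H = -1/7

With E = 49, F = 0, G = 49*sin(u)^2, L = -7*sin(u)/Abs(sin(u)), M = 0, N = -7*sin(u)^3/Abs(sin(u)), assemble
  H = (EN − 2FM + GL) / (2(EG − F²)) = -sin(u)/(7*Abs(sin(u))).
At (u, v) = (5*pi/6, -pi/6): H = -1/7.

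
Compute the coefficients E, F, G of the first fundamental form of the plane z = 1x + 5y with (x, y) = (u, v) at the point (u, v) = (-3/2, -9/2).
E = 2;  F = 5;  G = 26

Partials: r_u = (1, 0, 1), r_v = (0, 1, 5). As functions of (u, v):
  E = r_u · r_u = 2,
  F = r_u · r_v = 5,
  G = r_v · r_v = 26.
Evaluating at (u, v) = (-3/2, -9/2): E = 2, F = 5, G = 26.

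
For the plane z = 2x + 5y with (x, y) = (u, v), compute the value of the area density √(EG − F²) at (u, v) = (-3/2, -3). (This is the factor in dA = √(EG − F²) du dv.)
√(EG − F²)|_{(-3/2, -3)} = sqrt(30)

E = 5, F = 10, G = 26, so EG − F² = 30. Taking the positive square root: √(EG − F²) = sqrt(30). At (u, v) = (-3/2, -3): sqrt(30).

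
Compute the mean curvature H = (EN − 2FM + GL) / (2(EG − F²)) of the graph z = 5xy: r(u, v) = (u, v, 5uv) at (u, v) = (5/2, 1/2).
H = -625*sqrt(654)/213858

With E = 25*v^2 + 1, F = 25*u*v, G = 25*u^2 + 1, L = 0, M = 5/sqrt(25*u^2 + 25*v^2 + 1), N = 0, assemble
  H = (EN − 2FM + GL) / (2(EG − F²)) = -125*u*v/(25*u^2 + 25*v^2 + 1)^(3/2).
At (u, v) = (5/2, 1/2): H = -625*sqrt(654)/213858.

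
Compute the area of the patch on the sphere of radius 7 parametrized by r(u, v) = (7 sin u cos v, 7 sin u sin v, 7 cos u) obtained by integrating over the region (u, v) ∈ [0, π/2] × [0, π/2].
Area = 49*pi/2

Area = ∫∫ √(EG − F²) du dv with √(EG − F²) = 49*Abs(sin(u)). Integrating over [0, π/2] × [0, π/2] gives 49*pi/2.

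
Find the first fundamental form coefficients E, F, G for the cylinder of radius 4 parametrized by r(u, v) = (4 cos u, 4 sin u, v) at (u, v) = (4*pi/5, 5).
E = 16;  F = 0;  G = 1

Partials: r_u = (-4*sin(u), 4*cos(u), 0), r_v = (0, 0, 1). As functions of (u, v):
  E = r_u · r_u = 16,
  F = r_u · r_v = 0,
  G = r_v · r_v = 1.
Evaluating at (u, v) = (4*pi/5, 5): E = 16, F = 0, G = 1.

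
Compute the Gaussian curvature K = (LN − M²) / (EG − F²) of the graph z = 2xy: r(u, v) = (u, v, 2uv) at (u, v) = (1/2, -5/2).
K = -4/729

Coefficients of the first fundamental form: E = 4*v^2 + 1, F = 4*u*v, G = 4*u^2 + 1.
Coefficients of the second fundamental form: L = 0, M = 2/sqrt(4*u^2 + 4*v^2 + 1), N = 0.
Assemble K = (LN − M²)/(EG − F²) = -4/(16*u^4 + 32*u^2*v^2 + 8*u^2 + 16*v^4 + 8*v^2 + 1). At (u, v) = (1/2, -5/2): K = -4/729.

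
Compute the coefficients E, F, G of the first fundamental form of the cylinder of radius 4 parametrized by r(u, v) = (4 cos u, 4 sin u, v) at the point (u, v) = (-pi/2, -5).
E = 16;  F = 0;  G = 1

Partials: r_u = (-4*sin(u), 4*cos(u), 0), r_v = (0, 0, 1). As functions of (u, v):
  E = r_u · r_u = 16,
  F = r_u · r_v = 0,
  G = r_v · r_v = 1.
Evaluating at (u, v) = (-pi/2, -5): E = 16, F = 0, G = 1.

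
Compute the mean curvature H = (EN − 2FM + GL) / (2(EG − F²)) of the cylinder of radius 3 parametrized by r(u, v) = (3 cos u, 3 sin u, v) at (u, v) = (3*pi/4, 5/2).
H = -1/6

With E = 9, F = 0, G = 1, L = -3, M = 0, N = 0, assemble
  H = (EN − 2FM + GL) / (2(EG − F²)) = -1/6.
At (u, v) = (3*pi/4, 5/2): H = -1/6.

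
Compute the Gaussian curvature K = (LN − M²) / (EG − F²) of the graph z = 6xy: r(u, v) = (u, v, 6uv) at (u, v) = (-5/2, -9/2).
K = -36/912025

Coefficients of the first fundamental form: E = 36*v^2 + 1, F = 36*u*v, G = 36*u^2 + 1.
Coefficients of the second fundamental form: L = 0, M = 6/sqrt(36*u^2 + 36*v^2 + 1), N = 0.
Assemble K = (LN − M²)/(EG − F²) = -36/(1296*u^4 + 2592*u^2*v^2 + 72*u^2 + 1296*v^4 + 72*v^2 + 1). At (u, v) = (-5/2, -9/2): K = -36/912025.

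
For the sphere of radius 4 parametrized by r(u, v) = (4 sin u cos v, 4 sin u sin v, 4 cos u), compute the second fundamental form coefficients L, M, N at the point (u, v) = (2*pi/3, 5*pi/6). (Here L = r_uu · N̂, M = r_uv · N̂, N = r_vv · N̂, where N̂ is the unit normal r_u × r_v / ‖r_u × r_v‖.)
L = -4;  M = 0;  N = -3

Compute the unit normal N̂(u, v) = (sin(u)^2*cos(v)/Abs(sin(u)), sin(u)^2*sin(v)/Abs(sin(u)), sin(2*u)/(2*Abs(sin(u)))), and the second partials r_uu, r_uv, r_vv. Take dot products:
  L(u, v) = r_uu · N̂ = -4*sin(u)/Abs(sin(u)),
  M(u, v) = r_uv · N̂ = 0,
  N(u, v) = r_vv · N̂ = -4*sin(u)^3/Abs(sin(u)).
Evaluating at (u, v) = (2*pi/3, 5*pi/6):
  L = -4, M = 0, N = -3.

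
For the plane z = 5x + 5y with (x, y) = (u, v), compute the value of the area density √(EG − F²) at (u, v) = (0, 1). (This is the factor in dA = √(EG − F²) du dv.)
√(EG − F²)|_{(0, 1)} = sqrt(51)

E = 26, F = 25, G = 26, so EG − F² = 51. Taking the positive square root: √(EG − F²) = sqrt(51). At (u, v) = (0, 1): sqrt(51).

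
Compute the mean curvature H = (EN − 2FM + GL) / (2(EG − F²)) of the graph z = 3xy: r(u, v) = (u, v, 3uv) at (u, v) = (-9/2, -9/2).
H = -2187*sqrt(1462)/1068722

With E = 9*v^2 + 1, F = 9*u*v, G = 9*u^2 + 1, L = 0, M = 3/sqrt(9*u^2 + 9*v^2 + 1), N = 0, assemble
  H = (EN − 2FM + GL) / (2(EG − F²)) = -27*u*v/(9*u^2 + 9*v^2 + 1)^(3/2).
At (u, v) = (-9/2, -9/2): H = -2187*sqrt(1462)/1068722.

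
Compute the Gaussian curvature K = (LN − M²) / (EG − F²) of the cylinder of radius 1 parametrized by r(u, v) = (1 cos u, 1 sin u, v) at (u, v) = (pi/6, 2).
K = 0

Coefficients of the first fundamental form: E = 1, F = 0, G = 1.
Coefficients of the second fundamental form: L = -1, M = 0, N = 0.
Assemble K = (LN − M²)/(EG − F²) = 0. At (u, v) = (pi/6, 2): K = 0.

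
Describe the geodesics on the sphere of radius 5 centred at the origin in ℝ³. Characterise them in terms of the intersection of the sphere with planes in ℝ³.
Geodesics on the sphere of radius 5 are great circles — circles of radius 5 obtained as the intersection of the sphere with planes through the origin (the centre of the sphere).

A curve α(t) of nonzero constant speed on the sphere of radius 5 is a geodesic iff its acceleration α̈ is everywhere normal to the surface, i.e. parallel to the radial vector α(t). Then d/dt(α × α̇) = α̇ × α̇ + α × α̈ = 0, so α × α̇ is a constant vector n ≠ 0 and α(t) · n = 0 for all t: α lies in the plane through the origin with normal n. The intersection of that plane with the sphere is a circle of radius 5 (a great circle). Conversely, a great circle traversed at constant speed has centripetal acceleration pointing at the origin, hence normal to the sphere, so every great circle is a geodesic.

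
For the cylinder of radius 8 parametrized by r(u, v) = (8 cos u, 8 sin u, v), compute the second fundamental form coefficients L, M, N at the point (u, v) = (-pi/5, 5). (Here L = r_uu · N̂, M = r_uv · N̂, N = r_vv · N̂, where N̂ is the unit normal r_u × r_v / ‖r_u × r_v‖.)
L = -8;  M = 0;  N = 0

Compute the unit normal N̂(u, v) = (cos(u), sin(u), 0), and the second partials r_uu, r_uv, r_vv. Take dot products:
  L(u, v) = r_uu · N̂ = -8,
  M(u, v) = r_uv · N̂ = 0,
  N(u, v) = r_vv · N̂ = 0.
Evaluating at (u, v) = (-pi/5, 5):
  L = -8, M = 0, N = 0.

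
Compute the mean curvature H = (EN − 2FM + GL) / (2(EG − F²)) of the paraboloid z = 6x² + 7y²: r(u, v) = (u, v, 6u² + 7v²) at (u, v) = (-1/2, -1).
H = 1441*sqrt(233)/54289

With E = 144*u^2 + 1, F = 168*u*v, G = 196*v^2 + 1, L = 12/sqrt(144*u^2 + 196*v^2 + 1), M = 0, N = 14/sqrt(144*u^2 + 196*v^2 + 1), assemble
  H = (EN − 2FM + GL) / (2(EG − F²)) = (1008*u^2 + 1176*v^2 + 13)/(144*u^2 + 196*v^2 + 1)^(3/2).
At (u, v) = (-1/2, -1): H = 1441*sqrt(233)/54289.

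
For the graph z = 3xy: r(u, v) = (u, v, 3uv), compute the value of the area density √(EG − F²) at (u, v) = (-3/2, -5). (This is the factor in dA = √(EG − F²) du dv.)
√(EG − F²)|_{(-3/2, -5)} = sqrt(985)/2

E = 9*v^2 + 1, F = 9*u*v, G = 9*u^2 + 1, so EG − F² = 9*u^2 + 9*v^2 + 1. Taking the positive square root: √(EG − F²) = sqrt(9*u^2 + 9*v^2 + 1). At (u, v) = (-3/2, -5): sqrt(985)/2.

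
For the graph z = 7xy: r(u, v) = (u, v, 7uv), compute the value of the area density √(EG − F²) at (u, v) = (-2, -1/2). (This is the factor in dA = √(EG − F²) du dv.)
√(EG − F²)|_{(-2, -1/2)} = 3*sqrt(93)/2

E = 49*v^2 + 1, F = 49*u*v, G = 49*u^2 + 1, so EG − F² = 49*u^2 + 49*v^2 + 1. Taking the positive square root: √(EG − F²) = sqrt(49*u^2 + 49*v^2 + 1). At (u, v) = (-2, -1/2): 3*sqrt(93)/2.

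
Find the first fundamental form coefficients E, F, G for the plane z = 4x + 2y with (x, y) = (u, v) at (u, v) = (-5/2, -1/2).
E = 17;  F = 8;  G = 5

Partials: r_u = (1, 0, 4), r_v = (0, 1, 2). As functions of (u, v):
  E = r_u · r_u = 17,
  F = r_u · r_v = 8,
  G = r_v · r_v = 5.
Evaluating at (u, v) = (-5/2, -1/2): E = 17, F = 8, G = 5.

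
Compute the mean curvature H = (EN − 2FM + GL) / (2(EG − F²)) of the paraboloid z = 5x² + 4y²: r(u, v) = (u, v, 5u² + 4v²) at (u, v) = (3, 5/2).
H = 5609*sqrt(1301)/1692601

With E = 100*u^2 + 1, F = 80*u*v, G = 64*v^2 + 1, L = 10/sqrt(100*u^2 + 64*v^2 + 1), M = 0, N = 8/sqrt(100*u^2 + 64*v^2 + 1), assemble
  H = (EN − 2FM + GL) / (2(EG − F²)) = (400*u^2 + 320*v^2 + 9)/(100*u^2 + 64*v^2 + 1)^(3/2).
At (u, v) = (3, 5/2): H = 5609*sqrt(1301)/1692601.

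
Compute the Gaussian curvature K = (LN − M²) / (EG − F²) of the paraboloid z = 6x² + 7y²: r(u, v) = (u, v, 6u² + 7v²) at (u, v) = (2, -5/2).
K = 42/811801

Coefficients of the first fundamental form: E = 144*u^2 + 1, F = 168*u*v, G = 196*v^2 + 1.
Coefficients of the second fundamental form: L = 12/sqrt(144*u^2 + 196*v^2 + 1), M = 0, N = 14/sqrt(144*u^2 + 196*v^2 + 1).
Assemble K = (LN − M²)/(EG − F²) = 168/(20736*u^4 + 56448*u^2*v^2 + 288*u^2 + 38416*v^4 + 392*v^2 + 1). At (u, v) = (2, -5/2): K = 42/811801.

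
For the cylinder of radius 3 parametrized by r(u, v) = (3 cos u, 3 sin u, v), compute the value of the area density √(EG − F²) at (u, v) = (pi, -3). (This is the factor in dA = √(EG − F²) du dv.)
√(EG − F²)|_{(pi, -3)} = 3

E = 9, F = 0, G = 1, so EG − F² = 9. Taking the positive square root: √(EG − F²) = 3. At (u, v) = (pi, -3): 3.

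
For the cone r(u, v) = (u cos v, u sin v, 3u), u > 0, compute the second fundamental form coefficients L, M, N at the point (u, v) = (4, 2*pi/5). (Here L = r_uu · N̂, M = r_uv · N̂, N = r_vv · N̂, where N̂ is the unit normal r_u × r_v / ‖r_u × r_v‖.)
L = 0;  M = 0;  N = 6*sqrt(10)/5

Compute the unit normal N̂(u, v) = (-3*sqrt(10)*u*cos(v)/(10*Abs(u)), -3*sqrt(10)*u*sin(v)/(10*Abs(u)), sqrt(10)*u/(10*Abs(u))), and the second partials r_uu, r_uv, r_vv. Take dot products:
  L(u, v) = r_uu · N̂ = 0,
  M(u, v) = r_uv · N̂ = 0,
  N(u, v) = r_vv · N̂ = 3*sqrt(10)*u^2/(10*Abs(u)).
Evaluating at (u, v) = (4, 2*pi/5):
  L = 0, M = 0, N = 6*sqrt(10)/5.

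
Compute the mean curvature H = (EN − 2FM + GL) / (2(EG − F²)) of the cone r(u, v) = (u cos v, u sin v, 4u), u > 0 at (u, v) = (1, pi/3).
H = 2*sqrt(17)/17

With E = 17, F = 0, G = u^2, L = 0, M = 0, N = 4*sqrt(17)*u^2/(17*Abs(u)), assemble
  H = (EN − 2FM + GL) / (2(EG − F²)) = 2*sqrt(17)/(17*Abs(u)).
At (u, v) = (1, pi/3): H = 2*sqrt(17)/17.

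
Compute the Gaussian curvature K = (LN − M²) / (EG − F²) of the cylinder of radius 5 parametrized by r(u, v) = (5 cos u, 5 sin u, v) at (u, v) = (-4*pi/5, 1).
K = 0

Coefficients of the first fundamental form: E = 25, F = 0, G = 1.
Coefficients of the second fundamental form: L = -5, M = 0, N = 0.
Assemble K = (LN − M²)/(EG − F²) = 0. At (u, v) = (-4*pi/5, 1): K = 0.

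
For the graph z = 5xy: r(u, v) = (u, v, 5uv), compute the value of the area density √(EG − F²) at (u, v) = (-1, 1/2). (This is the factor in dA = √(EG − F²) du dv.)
√(EG − F²)|_{(-1, 1/2)} = sqrt(129)/2

E = 25*v^2 + 1, F = 25*u*v, G = 25*u^2 + 1, so EG − F² = 25*u^2 + 25*v^2 + 1. Taking the positive square root: √(EG − F²) = sqrt(25*u^2 + 25*v^2 + 1). At (u, v) = (-1, 1/2): sqrt(129)/2.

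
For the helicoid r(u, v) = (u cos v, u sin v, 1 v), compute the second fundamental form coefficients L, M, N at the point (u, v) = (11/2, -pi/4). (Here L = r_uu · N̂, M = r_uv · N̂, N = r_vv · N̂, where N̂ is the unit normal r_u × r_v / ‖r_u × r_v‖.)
L = 0;  M = -2*sqrt(5)/25;  N = 0

Compute the unit normal N̂(u, v) = (sin(v)/sqrt(u^2 + 1), -cos(v)/sqrt(u^2 + 1), u/sqrt(u^2 + 1)), and the second partials r_uu, r_uv, r_vv. Take dot products:
  L(u, v) = r_uu · N̂ = 0,
  M(u, v) = r_uv · N̂ = -1/sqrt(u^2 + 1),
  N(u, v) = r_vv · N̂ = 0.
Evaluating at (u, v) = (11/2, -pi/4):
  L = 0, M = -2*sqrt(5)/25, N = 0.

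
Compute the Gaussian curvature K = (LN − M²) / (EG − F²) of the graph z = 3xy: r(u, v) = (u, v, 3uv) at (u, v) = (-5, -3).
K = -9/94249

Coefficients of the first fundamental form: E = 9*v^2 + 1, F = 9*u*v, G = 9*u^2 + 1.
Coefficients of the second fundamental form: L = 0, M = 3/sqrt(9*u^2 + 9*v^2 + 1), N = 0.
Assemble K = (LN − M²)/(EG − F²) = -9/(81*u^4 + 162*u^2*v^2 + 18*u^2 + 81*v^4 + 18*v^2 + 1). At (u, v) = (-5, -3): K = -9/94249.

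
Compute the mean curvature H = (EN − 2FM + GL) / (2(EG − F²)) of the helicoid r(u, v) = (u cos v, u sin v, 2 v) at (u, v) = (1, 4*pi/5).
H = 0

With E = 1, F = 0, G = u^2 + 4, L = 0, M = -2/sqrt(u^2 + 4), N = 0, assemble
  H = (EN − 2FM + GL) / (2(EG − F²)) = 0.
At (u, v) = (1, 4*pi/5): H = 0.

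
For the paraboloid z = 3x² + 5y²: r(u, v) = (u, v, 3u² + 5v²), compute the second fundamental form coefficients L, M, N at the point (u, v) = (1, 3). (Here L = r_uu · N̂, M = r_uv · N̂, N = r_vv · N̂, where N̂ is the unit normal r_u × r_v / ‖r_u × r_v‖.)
L = 6*sqrt(937)/937;  M = 0;  N = 10*sqrt(937)/937

Compute the unit normal N̂(u, v) = (-6*u/sqrt(36*u^2 + 100*v^2 + 1), -10*v/sqrt(36*u^2 + 100*v^2 + 1), 1/sqrt(36*u^2 + 100*v^2 + 1)), and the second partials r_uu, r_uv, r_vv. Take dot products:
  L(u, v) = r_uu · N̂ = 6/sqrt(36*u^2 + 100*v^2 + 1),
  M(u, v) = r_uv · N̂ = 0,
  N(u, v) = r_vv · N̂ = 10/sqrt(36*u^2 + 100*v^2 + 1).
Evaluating at (u, v) = (1, 3):
  L = 6*sqrt(937)/937, M = 0, N = 10*sqrt(937)/937.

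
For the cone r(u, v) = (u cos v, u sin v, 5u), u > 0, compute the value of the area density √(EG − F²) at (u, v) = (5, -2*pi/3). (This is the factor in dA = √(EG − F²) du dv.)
√(EG − F²)|_{(5, -2*pi/3)} = 5*sqrt(26)

E = 26, F = 0, G = u^2, so EG − F² = 26*u^2. Taking the positive square root: √(EG − F²) = sqrt(26)*Abs(u). At (u, v) = (5, -2*pi/3): 5*sqrt(26).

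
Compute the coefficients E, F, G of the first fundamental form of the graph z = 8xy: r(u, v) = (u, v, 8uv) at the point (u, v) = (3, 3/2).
E = 145;  F = 288;  G = 577

Partials: r_u = (1, 0, 8*v), r_v = (0, 1, 8*u). As functions of (u, v):
  E = r_u · r_u = 64*v^2 + 1,
  F = r_u · r_v = 64*u*v,
  G = r_v · r_v = 64*u^2 + 1.
Evaluating at (u, v) = (3, 3/2): E = 145, F = 288, G = 577.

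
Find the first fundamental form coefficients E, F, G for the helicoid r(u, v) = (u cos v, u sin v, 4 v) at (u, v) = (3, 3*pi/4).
E = 1;  F = 0;  G = 25

Partials: r_u = (cos(v), sin(v), 0), r_v = (-u*sin(v), u*cos(v), 4). As functions of (u, v):
  E = r_u · r_u = 1,
  F = r_u · r_v = 0,
  G = r_v · r_v = u^2 + 16.
Evaluating at (u, v) = (3, 3*pi/4): E = 1, F = 0, G = 25.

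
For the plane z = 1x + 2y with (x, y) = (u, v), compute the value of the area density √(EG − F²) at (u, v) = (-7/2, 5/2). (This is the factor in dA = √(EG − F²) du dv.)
√(EG − F²)|_{(-7/2, 5/2)} = sqrt(6)

E = 2, F = 2, G = 5, so EG − F² = 6. Taking the positive square root: √(EG − F²) = sqrt(6). At (u, v) = (-7/2, 5/2): sqrt(6).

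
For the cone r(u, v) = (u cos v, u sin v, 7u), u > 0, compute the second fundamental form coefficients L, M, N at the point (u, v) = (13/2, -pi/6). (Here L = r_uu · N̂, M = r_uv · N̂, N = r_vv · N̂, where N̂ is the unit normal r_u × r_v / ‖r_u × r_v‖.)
L = 0;  M = 0;  N = 91*sqrt(2)/20

Compute the unit normal N̂(u, v) = (-7*sqrt(2)*u*cos(v)/(10*Abs(u)), -7*sqrt(2)*u*sin(v)/(10*Abs(u)), sqrt(2)*u/(10*Abs(u))), and the second partials r_uu, r_uv, r_vv. Take dot products:
  L(u, v) = r_uu · N̂ = 0,
  M(u, v) = r_uv · N̂ = 0,
  N(u, v) = r_vv · N̂ = 7*sqrt(2)*u^2/(10*Abs(u)).
Evaluating at (u, v) = (13/2, -pi/6):
  L = 0, M = 0, N = 91*sqrt(2)/20.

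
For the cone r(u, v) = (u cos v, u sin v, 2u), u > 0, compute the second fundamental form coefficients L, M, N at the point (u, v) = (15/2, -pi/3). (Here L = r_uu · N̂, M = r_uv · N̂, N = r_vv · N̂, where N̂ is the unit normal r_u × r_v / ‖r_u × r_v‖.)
L = 0;  M = 0;  N = 3*sqrt(5)

Compute the unit normal N̂(u, v) = (-2*sqrt(5)*u*cos(v)/(5*Abs(u)), -2*sqrt(5)*u*sin(v)/(5*Abs(u)), sqrt(5)*u/(5*Abs(u))), and the second partials r_uu, r_uv, r_vv. Take dot products:
  L(u, v) = r_uu · N̂ = 0,
  M(u, v) = r_uv · N̂ = 0,
  N(u, v) = r_vv · N̂ = 2*sqrt(5)*u^2/(5*Abs(u)).
Evaluating at (u, v) = (15/2, -pi/3):
  L = 0, M = 0, N = 3*sqrt(5).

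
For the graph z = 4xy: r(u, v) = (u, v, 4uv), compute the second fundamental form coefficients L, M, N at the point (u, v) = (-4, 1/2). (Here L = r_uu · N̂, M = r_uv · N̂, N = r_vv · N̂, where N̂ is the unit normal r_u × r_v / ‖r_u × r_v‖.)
L = 0;  M = 4*sqrt(29)/87;  N = 0

Compute the unit normal N̂(u, v) = (-4*v/sqrt(16*u^2 + 16*v^2 + 1), -4*u/sqrt(16*u^2 + 16*v^2 + 1), 1/sqrt(16*u^2 + 16*v^2 + 1)), and the second partials r_uu, r_uv, r_vv. Take dot products:
  L(u, v) = r_uu · N̂ = 0,
  M(u, v) = r_uv · N̂ = 4/sqrt(16*u^2 + 16*v^2 + 1),
  N(u, v) = r_vv · N̂ = 0.
Evaluating at (u, v) = (-4, 1/2):
  L = 0, M = 4*sqrt(29)/87, N = 0.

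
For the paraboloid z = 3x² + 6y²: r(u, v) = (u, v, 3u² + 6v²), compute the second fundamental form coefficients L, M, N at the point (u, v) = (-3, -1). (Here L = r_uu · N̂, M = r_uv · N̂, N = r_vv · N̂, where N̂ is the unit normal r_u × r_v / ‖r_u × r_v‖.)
L = 6*sqrt(469)/469;  M = 0;  N = 12*sqrt(469)/469

Compute the unit normal N̂(u, v) = (-6*u/sqrt(36*u^2 + 144*v^2 + 1), -12*v/sqrt(36*u^2 + 144*v^2 + 1), 1/sqrt(36*u^2 + 144*v^2 + 1)), and the second partials r_uu, r_uv, r_vv. Take dot products:
  L(u, v) = r_uu · N̂ = 6/sqrt(36*u^2 + 144*v^2 + 1),
  M(u, v) = r_uv · N̂ = 0,
  N(u, v) = r_vv · N̂ = 12/sqrt(36*u^2 + 144*v^2 + 1).
Evaluating at (u, v) = (-3, -1):
  L = 6*sqrt(469)/469, M = 0, N = 12*sqrt(469)/469.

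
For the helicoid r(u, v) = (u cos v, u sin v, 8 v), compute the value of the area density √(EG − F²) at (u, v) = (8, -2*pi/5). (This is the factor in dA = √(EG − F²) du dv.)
√(EG − F²)|_{(8, -2*pi/5)} = 8*sqrt(2)

E = 1, F = 0, G = u^2 + 64, so EG − F² = u^2 + 64. Taking the positive square root: √(EG − F²) = sqrt(u^2 + 64). At (u, v) = (8, -2*pi/5): 8*sqrt(2).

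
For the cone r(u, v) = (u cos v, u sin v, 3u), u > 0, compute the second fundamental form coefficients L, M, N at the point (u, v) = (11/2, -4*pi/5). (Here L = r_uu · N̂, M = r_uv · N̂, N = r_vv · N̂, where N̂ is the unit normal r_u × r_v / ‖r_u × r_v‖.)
L = 0;  M = 0;  N = 33*sqrt(10)/20

Compute the unit normal N̂(u, v) = (-3*sqrt(10)*u*cos(v)/(10*Abs(u)), -3*sqrt(10)*u*sin(v)/(10*Abs(u)), sqrt(10)*u/(10*Abs(u))), and the second partials r_uu, r_uv, r_vv. Take dot products:
  L(u, v) = r_uu · N̂ = 0,
  M(u, v) = r_uv · N̂ = 0,
  N(u, v) = r_vv · N̂ = 3*sqrt(10)*u^2/(10*Abs(u)).
Evaluating at (u, v) = (11/2, -4*pi/5):
  L = 0, M = 0, N = 33*sqrt(10)/20.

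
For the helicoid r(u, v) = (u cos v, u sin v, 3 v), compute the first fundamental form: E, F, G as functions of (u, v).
E = 1;  F = 0;  G = u^2 + 9

Compute partials: r_u = (cos(v), sin(v), 0), r_v = (-u*sin(v), u*cos(v), 3). Then
  E = r_u · r_u = 1,
  F = r_u · r_v = 0,
  G = r_v · r_v = u^2 + 9.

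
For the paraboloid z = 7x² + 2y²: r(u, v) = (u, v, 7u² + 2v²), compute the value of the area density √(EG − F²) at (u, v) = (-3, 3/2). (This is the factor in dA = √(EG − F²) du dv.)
√(EG − F²)|_{(-3, 3/2)} = sqrt(1801)

E = 196*u^2 + 1, F = 56*u*v, G = 16*v^2 + 1, so EG − F² = 196*u^2 + 16*v^2 + 1. Taking the positive square root: √(EG − F²) = sqrt(196*u^2 + 16*v^2 + 1). At (u, v) = (-3, 3/2): sqrt(1801).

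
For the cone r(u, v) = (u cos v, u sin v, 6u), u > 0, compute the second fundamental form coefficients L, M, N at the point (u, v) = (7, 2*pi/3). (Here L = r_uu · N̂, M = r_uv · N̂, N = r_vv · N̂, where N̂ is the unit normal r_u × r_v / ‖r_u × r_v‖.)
L = 0;  M = 0;  N = 42*sqrt(37)/37

Compute the unit normal N̂(u, v) = (-6*sqrt(37)*u*cos(v)/(37*Abs(u)), -6*sqrt(37)*u*sin(v)/(37*Abs(u)), sqrt(37)*u/(37*Abs(u))), and the second partials r_uu, r_uv, r_vv. Take dot products:
  L(u, v) = r_uu · N̂ = 0,
  M(u, v) = r_uv · N̂ = 0,
  N(u, v) = r_vv · N̂ = 6*sqrt(37)*u^2/(37*Abs(u)).
Evaluating at (u, v) = (7, 2*pi/3):
  L = 0, M = 0, N = 42*sqrt(37)/37.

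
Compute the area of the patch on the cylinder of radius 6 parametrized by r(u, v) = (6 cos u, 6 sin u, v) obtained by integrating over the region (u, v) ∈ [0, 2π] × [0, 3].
Area = 36*pi

Area = ∫∫ √(EG − F²) du dv with √(EG − F²) = 6. Integrating over [0, 2π] × [0, 3] gives 36*pi.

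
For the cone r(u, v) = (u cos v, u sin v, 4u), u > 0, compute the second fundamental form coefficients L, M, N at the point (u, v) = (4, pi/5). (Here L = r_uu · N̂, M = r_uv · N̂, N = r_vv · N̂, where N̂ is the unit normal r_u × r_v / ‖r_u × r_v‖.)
L = 0;  M = 0;  N = 16*sqrt(17)/17

Compute the unit normal N̂(u, v) = (-4*sqrt(17)*u*cos(v)/(17*Abs(u)), -4*sqrt(17)*u*sin(v)/(17*Abs(u)), sqrt(17)*u/(17*Abs(u))), and the second partials r_uu, r_uv, r_vv. Take dot products:
  L(u, v) = r_uu · N̂ = 0,
  M(u, v) = r_uv · N̂ = 0,
  N(u, v) = r_vv · N̂ = 4*sqrt(17)*u^2/(17*Abs(u)).
Evaluating at (u, v) = (4, pi/5):
  L = 0, M = 0, N = 16*sqrt(17)/17.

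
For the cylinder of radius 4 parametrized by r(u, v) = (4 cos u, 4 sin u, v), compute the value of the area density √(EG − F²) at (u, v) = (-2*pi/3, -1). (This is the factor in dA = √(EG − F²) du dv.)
√(EG − F²)|_{(-2*pi/3, -1)} = 4

E = 16, F = 0, G = 1, so EG − F² = 16. Taking the positive square root: √(EG − F²) = 4. At (u, v) = (-2*pi/3, -1): 4.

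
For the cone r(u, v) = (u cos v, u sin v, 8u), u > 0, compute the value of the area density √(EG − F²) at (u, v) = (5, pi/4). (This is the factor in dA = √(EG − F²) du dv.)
√(EG − F²)|_{(5, pi/4)} = 5*sqrt(65)

E = 65, F = 0, G = u^2, so EG − F² = 65*u^2. Taking the positive square root: √(EG − F²) = sqrt(65)*Abs(u). At (u, v) = (5, pi/4): 5*sqrt(65).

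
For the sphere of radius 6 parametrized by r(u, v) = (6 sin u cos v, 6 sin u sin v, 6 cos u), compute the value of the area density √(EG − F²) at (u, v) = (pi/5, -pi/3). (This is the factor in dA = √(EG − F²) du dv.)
√(EG − F²)|_{(pi/5, -pi/3)} = 9*sqrt(10 - 2*sqrt(5))

E = 36, F = 0, G = 36*sin(u)^2, so EG − F² = 1296*sin(u)^2. Taking the positive square root: √(EG − F²) = 36*Abs(sin(u)). At (u, v) = (pi/5, -pi/3): 9*sqrt(10 - 2*sqrt(5)).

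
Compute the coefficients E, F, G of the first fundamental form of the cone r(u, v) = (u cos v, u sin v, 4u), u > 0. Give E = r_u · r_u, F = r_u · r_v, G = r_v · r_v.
E = 17;  F = 0;  G = u^2

Compute partials: r_u = (cos(v), sin(v), 4), r_v = (-u*sin(v), u*cos(v), 0). Then
  E = r_u · r_u = 17,
  F = r_u · r_v = 0,
  G = r_v · r_v = u^2.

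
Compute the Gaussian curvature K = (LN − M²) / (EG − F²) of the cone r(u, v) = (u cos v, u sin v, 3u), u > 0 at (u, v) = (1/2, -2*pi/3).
K = 0

Coefficients of the first fundamental form: E = 10, F = 0, G = u^2.
Coefficients of the second fundamental form: L = 0, M = 0, N = 3*sqrt(10)*u^2/(10*Abs(u)).
Assemble K = (LN − M²)/(EG − F²) = 0. At (u, v) = (1/2, -2*pi/3): K = 0.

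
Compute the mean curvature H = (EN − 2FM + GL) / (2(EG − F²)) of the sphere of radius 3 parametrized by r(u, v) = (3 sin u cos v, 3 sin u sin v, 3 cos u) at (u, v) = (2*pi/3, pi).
H = -1/3

With E = 9, F = 0, G = 9*sin(u)^2, L = -3*sin(u)/Abs(sin(u)), M = 0, N = -3*sin(u)^3/Abs(sin(u)), assemble
  H = (EN − 2FM + GL) / (2(EG − F²)) = -sin(u)/(3*Abs(sin(u))).
At (u, v) = (2*pi/3, pi): H = -1/3.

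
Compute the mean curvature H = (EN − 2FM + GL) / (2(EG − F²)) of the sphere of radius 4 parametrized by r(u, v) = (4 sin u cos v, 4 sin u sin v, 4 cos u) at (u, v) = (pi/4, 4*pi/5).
H = -1/4

With E = 16, F = 0, G = 16*sin(u)^2, L = -4*sin(u)/Abs(sin(u)), M = 0, N = -4*sin(u)^3/Abs(sin(u)), assemble
  H = (EN − 2FM + GL) / (2(EG − F²)) = -sin(u)/(4*Abs(sin(u))).
At (u, v) = (pi/4, 4*pi/5): H = -1/4.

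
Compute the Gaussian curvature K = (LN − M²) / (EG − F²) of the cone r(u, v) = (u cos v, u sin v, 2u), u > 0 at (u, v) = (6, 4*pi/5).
K = 0

Coefficients of the first fundamental form: E = 5, F = 0, G = u^2.
Coefficients of the second fundamental form: L = 0, M = 0, N = 2*sqrt(5)*u^2/(5*Abs(u)).
Assemble K = (LN − M²)/(EG − F²) = 0. At (u, v) = (6, 4*pi/5): K = 0.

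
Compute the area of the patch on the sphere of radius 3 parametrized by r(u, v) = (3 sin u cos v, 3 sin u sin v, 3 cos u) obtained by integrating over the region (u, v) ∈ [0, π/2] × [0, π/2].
Area = 9*pi/2

Area = ∫∫ √(EG − F²) du dv with √(EG − F²) = 9*Abs(sin(u)). Integrating over [0, π/2] × [0, π/2] gives 9*pi/2.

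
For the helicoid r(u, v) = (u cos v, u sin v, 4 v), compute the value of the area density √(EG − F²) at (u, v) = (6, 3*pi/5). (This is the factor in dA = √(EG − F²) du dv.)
√(EG − F²)|_{(6, 3*pi/5)} = 2*sqrt(13)

E = 1, F = 0, G = u^2 + 16, so EG − F² = u^2 + 16. Taking the positive square root: √(EG − F²) = sqrt(u^2 + 16). At (u, v) = (6, 3*pi/5): 2*sqrt(13).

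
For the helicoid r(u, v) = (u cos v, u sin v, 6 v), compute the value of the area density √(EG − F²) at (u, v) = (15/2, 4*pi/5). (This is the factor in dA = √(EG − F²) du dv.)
√(EG − F²)|_{(15/2, 4*pi/5)} = 3*sqrt(41)/2

E = 1, F = 0, G = u^2 + 36, so EG − F² = u^2 + 36. Taking the positive square root: √(EG − F²) = sqrt(u^2 + 36). At (u, v) = (15/2, 4*pi/5): 3*sqrt(41)/2.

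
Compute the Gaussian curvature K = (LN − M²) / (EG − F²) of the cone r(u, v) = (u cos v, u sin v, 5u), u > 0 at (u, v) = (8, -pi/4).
K = 0

Coefficients of the first fundamental form: E = 26, F = 0, G = u^2.
Coefficients of the second fundamental form: L = 0, M = 0, N = 5*sqrt(26)*u^2/(26*Abs(u)).
Assemble K = (LN − M²)/(EG − F²) = 0. At (u, v) = (8, -pi/4): K = 0.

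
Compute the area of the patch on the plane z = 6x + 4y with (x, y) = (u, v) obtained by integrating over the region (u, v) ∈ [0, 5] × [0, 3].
Area = 15*sqrt(53)

Area = ∫∫ √(EG − F²) du dv with √(EG − F²) = sqrt(53). Integrating over [0, 5] × [0, 3] gives 15*sqrt(53).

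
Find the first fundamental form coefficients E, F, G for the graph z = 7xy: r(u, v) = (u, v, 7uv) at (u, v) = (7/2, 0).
E = 1;  F = 0;  G = 2405/4

Partials: r_u = (1, 0, 7*v), r_v = (0, 1, 7*u). As functions of (u, v):
  E = r_u · r_u = 49*v^2 + 1,
  F = r_u · r_v = 49*u*v,
  G = r_v · r_v = 49*u^2 + 1.
Evaluating at (u, v) = (7/2, 0): E = 1, F = 0, G = 2405/4.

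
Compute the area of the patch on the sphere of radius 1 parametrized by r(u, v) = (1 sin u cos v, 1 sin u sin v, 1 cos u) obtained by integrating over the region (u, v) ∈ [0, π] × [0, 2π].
Area = 4*pi

Area = ∫∫ √(EG − F²) du dv with √(EG − F²) = Abs(sin(u)). Integrating over [0, π] × [0, 2π] gives 4*pi.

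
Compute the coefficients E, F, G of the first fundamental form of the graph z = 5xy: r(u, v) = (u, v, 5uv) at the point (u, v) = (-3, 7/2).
E = 1229/4;  F = -525/2;  G = 226

Partials: r_u = (1, 0, 5*v), r_v = (0, 1, 5*u). As functions of (u, v):
  E = r_u · r_u = 25*v^2 + 1,
  F = r_u · r_v = 25*u*v,
  G = r_v · r_v = 25*u^2 + 1.
Evaluating at (u, v) = (-3, 7/2): E = 1229/4, F = -525/2, G = 226.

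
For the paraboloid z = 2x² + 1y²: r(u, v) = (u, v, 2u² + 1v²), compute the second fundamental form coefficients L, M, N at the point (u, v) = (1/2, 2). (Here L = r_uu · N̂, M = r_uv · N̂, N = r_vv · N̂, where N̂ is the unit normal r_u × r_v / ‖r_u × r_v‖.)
L = 4*sqrt(21)/21;  M = 0;  N = 2*sqrt(21)/21

Compute the unit normal N̂(u, v) = (-4*u/sqrt(16*u^2 + 4*v^2 + 1), -2*v/sqrt(16*u^2 + 4*v^2 + 1), 1/sqrt(16*u^2 + 4*v^2 + 1)), and the second partials r_uu, r_uv, r_vv. Take dot products:
  L(u, v) = r_uu · N̂ = 4/sqrt(16*u^2 + 4*v^2 + 1),
  M(u, v) = r_uv · N̂ = 0,
  N(u, v) = r_vv · N̂ = 2/sqrt(16*u^2 + 4*v^2 + 1).
Evaluating at (u, v) = (1/2, 2):
  L = 4*sqrt(21)/21, M = 0, N = 2*sqrt(21)/21.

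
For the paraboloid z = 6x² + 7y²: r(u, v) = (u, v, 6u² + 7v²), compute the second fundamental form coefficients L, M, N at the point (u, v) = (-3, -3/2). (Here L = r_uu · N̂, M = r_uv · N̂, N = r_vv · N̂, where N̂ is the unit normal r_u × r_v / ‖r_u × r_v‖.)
L = 6*sqrt(1738)/869;  M = 0;  N = 7*sqrt(1738)/869

Compute the unit normal N̂(u, v) = (-12*u/sqrt(144*u^2 + 196*v^2 + 1), -14*v/sqrt(144*u^2 + 196*v^2 + 1), 1/sqrt(144*u^2 + 196*v^2 + 1)), and the second partials r_uu, r_uv, r_vv. Take dot products:
  L(u, v) = r_uu · N̂ = 12/sqrt(144*u^2 + 196*v^2 + 1),
  M(u, v) = r_uv · N̂ = 0,
  N(u, v) = r_vv · N̂ = 14/sqrt(144*u^2 + 196*v^2 + 1).
Evaluating at (u, v) = (-3, -3/2):
  L = 6*sqrt(1738)/869, M = 0, N = 7*sqrt(1738)/869.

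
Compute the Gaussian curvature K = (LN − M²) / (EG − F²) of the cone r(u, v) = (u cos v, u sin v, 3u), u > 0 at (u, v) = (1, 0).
K = 0

Coefficients of the first fundamental form: E = 10, F = 0, G = u^2.
Coefficients of the second fundamental form: L = 0, M = 0, N = 3*sqrt(10)*u^2/(10*Abs(u)).
Assemble K = (LN − M²)/(EG − F²) = 0. At (u, v) = (1, 0): K = 0.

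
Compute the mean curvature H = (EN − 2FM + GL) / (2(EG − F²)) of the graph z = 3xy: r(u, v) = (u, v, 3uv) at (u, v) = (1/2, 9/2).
H = -243*sqrt(742)/275282

With E = 9*v^2 + 1, F = 9*u*v, G = 9*u^2 + 1, L = 0, M = 3/sqrt(9*u^2 + 9*v^2 + 1), N = 0, assemble
  H = (EN − 2FM + GL) / (2(EG − F²)) = -27*u*v/(9*u^2 + 9*v^2 + 1)^(3/2).
At (u, v) = (1/2, 9/2): H = -243*sqrt(742)/275282.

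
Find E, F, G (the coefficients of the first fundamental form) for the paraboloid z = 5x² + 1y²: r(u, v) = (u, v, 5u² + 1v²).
E = 100*u^2 + 1;  F = 20*u*v;  G = 4*v^2 + 1

Compute partials: r_u = (1, 0, 10*u), r_v = (0, 1, 2*v). Then
  E = r_u · r_u = 100*u^2 + 1,
  F = r_u · r_v = 20*u*v,
  G = r_v · r_v = 4*v^2 + 1.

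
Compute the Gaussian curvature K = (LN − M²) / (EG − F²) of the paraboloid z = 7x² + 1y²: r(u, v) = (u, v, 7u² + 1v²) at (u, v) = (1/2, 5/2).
K = 28/5625

Coefficients of the first fundamental form: E = 196*u^2 + 1, F = 28*u*v, G = 4*v^2 + 1.
Coefficients of the second fundamental form: L = 14/sqrt(196*u^2 + 4*v^2 + 1), M = 0, N = 2/sqrt(196*u^2 + 4*v^2 + 1).
Assemble K = (LN − M²)/(EG − F²) = 28/(38416*u^4 + 1568*u^2*v^2 + 392*u^2 + 16*v^4 + 8*v^2 + 1). At (u, v) = (1/2, 5/2): K = 28/5625.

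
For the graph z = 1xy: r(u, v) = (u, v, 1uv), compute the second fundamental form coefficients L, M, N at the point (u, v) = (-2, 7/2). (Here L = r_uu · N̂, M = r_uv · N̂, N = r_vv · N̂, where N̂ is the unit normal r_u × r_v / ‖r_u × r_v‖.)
L = 0;  M = 2*sqrt(69)/69;  N = 0

Compute the unit normal N̂(u, v) = (-v/sqrt(u^2 + v^2 + 1), -u/sqrt(u^2 + v^2 + 1), 1/sqrt(u^2 + v^2 + 1)), and the second partials r_uu, r_uv, r_vv. Take dot products:
  L(u, v) = r_uu · N̂ = 0,
  M(u, v) = r_uv · N̂ = 1/sqrt(u^2 + v^2 + 1),
  N(u, v) = r_vv · N̂ = 0.
Evaluating at (u, v) = (-2, 7/2):
  L = 0, M = 2*sqrt(69)/69, N = 0.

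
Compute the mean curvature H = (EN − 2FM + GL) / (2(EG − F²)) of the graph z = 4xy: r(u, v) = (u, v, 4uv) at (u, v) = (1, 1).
H = -64*sqrt(33)/1089

With E = 16*v^2 + 1, F = 16*u*v, G = 16*u^2 + 1, L = 0, M = 4/sqrt(16*u^2 + 16*v^2 + 1), N = 0, assemble
  H = (EN − 2FM + GL) / (2(EG − F²)) = -64*u*v/(16*u^2 + 16*v^2 + 1)^(3/2).
At (u, v) = (1, 1): H = -64*sqrt(33)/1089.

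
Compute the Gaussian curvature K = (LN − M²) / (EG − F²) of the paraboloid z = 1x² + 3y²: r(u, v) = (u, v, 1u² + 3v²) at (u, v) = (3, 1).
K = 12/5329

Coefficients of the first fundamental form: E = 4*u^2 + 1, F = 12*u*v, G = 36*v^2 + 1.
Coefficients of the second fundamental form: L = 2/sqrt(4*u^2 + 36*v^2 + 1), M = 0, N = 6/sqrt(4*u^2 + 36*v^2 + 1).
Assemble K = (LN − M²)/(EG − F²) = 12/(16*u^4 + 288*u^2*v^2 + 8*u^2 + 1296*v^4 + 72*v^2 + 1). At (u, v) = (3, 1): K = 12/5329.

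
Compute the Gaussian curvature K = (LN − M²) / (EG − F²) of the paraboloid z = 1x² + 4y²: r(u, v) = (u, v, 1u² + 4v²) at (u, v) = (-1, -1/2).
K = 16/441

Coefficients of the first fundamental form: E = 4*u^2 + 1, F = 16*u*v, G = 64*v^2 + 1.
Coefficients of the second fundamental form: L = 2/sqrt(4*u^2 + 64*v^2 + 1), M = 0, N = 8/sqrt(4*u^2 + 64*v^2 + 1).
Assemble K = (LN − M²)/(EG − F²) = 16/(16*u^4 + 512*u^2*v^2 + 8*u^2 + 4096*v^4 + 128*v^2 + 1). At (u, v) = (-1, -1/2): K = 16/441.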